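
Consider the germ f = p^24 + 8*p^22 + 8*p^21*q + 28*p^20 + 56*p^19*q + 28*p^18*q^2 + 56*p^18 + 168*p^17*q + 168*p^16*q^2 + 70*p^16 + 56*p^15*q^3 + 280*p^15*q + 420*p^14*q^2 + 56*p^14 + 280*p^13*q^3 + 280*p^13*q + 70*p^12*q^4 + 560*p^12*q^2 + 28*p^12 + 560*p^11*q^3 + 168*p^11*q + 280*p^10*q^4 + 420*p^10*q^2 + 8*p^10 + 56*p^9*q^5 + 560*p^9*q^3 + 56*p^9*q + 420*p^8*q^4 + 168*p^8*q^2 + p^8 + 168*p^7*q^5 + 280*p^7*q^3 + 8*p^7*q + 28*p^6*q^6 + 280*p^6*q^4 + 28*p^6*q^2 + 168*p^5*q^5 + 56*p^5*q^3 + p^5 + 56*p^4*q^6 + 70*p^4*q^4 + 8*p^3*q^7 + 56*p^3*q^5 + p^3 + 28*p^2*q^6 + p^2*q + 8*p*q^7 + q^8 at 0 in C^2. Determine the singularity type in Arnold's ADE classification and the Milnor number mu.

The Hessian of f at 0 has rank 0. Corank 2; j^3 = p^2*(p + q) has shape L^2 M (L != M), so D-series; mu = 9 gives D_9.

Type D9, Milnor number mu = 9.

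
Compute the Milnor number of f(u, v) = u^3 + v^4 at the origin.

The Hessian of f at 0 has rank 0. Corank 2; j^3 = u^3 is a perfect cube, so E-series; the 4-jet and mu = 6 give E_6.

6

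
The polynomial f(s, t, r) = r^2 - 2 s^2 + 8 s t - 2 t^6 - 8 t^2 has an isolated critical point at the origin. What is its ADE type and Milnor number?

Type A_{5}, Milnor number mu = 5.

The Hessian of f at 0 has rank 2. Corank 1: A-series; mu = 5 gives A_5.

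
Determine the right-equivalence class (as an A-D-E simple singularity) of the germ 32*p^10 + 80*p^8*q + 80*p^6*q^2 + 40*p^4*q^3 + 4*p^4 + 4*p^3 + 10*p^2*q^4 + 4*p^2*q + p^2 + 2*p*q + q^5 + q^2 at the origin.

A_4

The Hessian of f at 0 has rank 1. Corank 1: A-series; mu = 4 gives A_4.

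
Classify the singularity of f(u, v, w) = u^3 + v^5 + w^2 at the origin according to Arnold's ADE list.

E8

The Hessian of f at 0 has rank 1. Corank 2; j^3 = u^3 is a perfect cube, so E-series; the 5-jet and mu = 8 give E_8.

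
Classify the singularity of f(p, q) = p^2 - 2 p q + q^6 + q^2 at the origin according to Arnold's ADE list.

The Hessian of f at 0 has rank 1. Corank 1: A-series; mu = 5 gives A_5.

A_{5}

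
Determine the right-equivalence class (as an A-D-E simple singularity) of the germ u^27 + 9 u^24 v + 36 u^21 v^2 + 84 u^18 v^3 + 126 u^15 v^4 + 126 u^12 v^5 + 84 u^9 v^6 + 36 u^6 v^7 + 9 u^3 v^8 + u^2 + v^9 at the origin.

A_{8}

The Hessian of f at 0 has rank 1. Corank 1: A-series; mu = 8 gives A_8.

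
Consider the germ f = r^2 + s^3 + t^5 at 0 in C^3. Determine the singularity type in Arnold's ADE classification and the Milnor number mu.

Type E_8, Milnor number mu = 8.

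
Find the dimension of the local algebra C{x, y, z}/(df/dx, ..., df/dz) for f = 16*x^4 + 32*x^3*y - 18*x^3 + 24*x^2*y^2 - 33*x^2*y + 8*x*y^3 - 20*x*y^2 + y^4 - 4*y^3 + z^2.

The Hessian of f at 0 has rank 1. Corank 2; j^3 = -(2*x + y)*(3*x + 2*y)^2 has shape L^2 M (L != M), so D-series; mu = 5 gives D_5.

5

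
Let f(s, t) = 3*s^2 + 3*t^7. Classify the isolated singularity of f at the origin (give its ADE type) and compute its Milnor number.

Type A6, Milnor number mu = 6.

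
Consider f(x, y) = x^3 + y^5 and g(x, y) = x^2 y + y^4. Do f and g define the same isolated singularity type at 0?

The Hessian of f at 0 has rank 0. Corank 2; j^3 = x^3 is a perfect cube, so E-series; the 5-jet and mu = 8 give E_8. The Hessian of g at 0 has rank 0. Corank 2; j^3 = x^2*y has shape L^2 M (L != M), so D-series; mu = 5 gives D_5. f is E_8 but g is D_5, hence not right-equivalent.

No.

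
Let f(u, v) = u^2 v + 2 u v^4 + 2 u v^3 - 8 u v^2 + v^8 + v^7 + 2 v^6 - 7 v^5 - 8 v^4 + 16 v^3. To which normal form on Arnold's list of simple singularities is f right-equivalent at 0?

D9

The Hessian of f at 0 has rank 0. Corank 2; j^3 = v*(u - 4*v)^2 has shape L^2 M (L != M), so D-series; mu = 9 gives D_9.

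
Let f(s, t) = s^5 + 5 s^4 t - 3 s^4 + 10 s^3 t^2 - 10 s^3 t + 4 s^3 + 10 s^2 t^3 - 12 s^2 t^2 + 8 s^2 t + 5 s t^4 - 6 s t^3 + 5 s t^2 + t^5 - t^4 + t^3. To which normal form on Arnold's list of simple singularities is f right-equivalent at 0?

The Hessian of f at 0 has rank 0. Corank 2; j^3 = (s + t)*(2*s + t)^2 has shape L^2 M (L != M), so D-series; mu = 5 gives D_5.

D5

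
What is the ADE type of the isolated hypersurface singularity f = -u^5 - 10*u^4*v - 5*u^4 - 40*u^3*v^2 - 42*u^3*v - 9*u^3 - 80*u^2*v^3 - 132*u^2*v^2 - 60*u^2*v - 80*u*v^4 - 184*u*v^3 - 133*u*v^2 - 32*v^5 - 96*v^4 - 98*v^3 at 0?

D5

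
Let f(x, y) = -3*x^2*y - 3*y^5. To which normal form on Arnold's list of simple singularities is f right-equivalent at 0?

D_{6}

The Hessian of f at 0 has rank 0. Corank 2; j^3 = -3*x^2*y has shape L^2 M (L != M), so D-series; mu = 6 gives D_6.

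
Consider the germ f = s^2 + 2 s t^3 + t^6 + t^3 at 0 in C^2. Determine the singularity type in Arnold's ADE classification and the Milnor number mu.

Type A_2, Milnor number mu = 2.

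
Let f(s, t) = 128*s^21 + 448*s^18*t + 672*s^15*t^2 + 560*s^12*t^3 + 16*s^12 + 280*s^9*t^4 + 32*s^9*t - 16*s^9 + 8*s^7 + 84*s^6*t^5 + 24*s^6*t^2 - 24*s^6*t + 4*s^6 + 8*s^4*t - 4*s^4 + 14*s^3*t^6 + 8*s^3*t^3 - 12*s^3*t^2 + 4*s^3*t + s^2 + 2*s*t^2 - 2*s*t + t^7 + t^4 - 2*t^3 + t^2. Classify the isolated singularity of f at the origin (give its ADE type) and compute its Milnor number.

The Hessian of f at 0 is [[2, -2], [-2, 2]] with rank 1, so corank 1. A Groebner basis of the Jacobian ideal J(f) in C{s,t} is {s^3 - 8*s^2/7 + 18*s*t/7 - 5*s/14 - 25*t^2/14 + 5*t/14, s^2*t - 15*s^2/7 + 32*s*t/7 - 5*s/14 - 39*t^2/14 + 5*t/14, -19*s^2/7 + s*t^2 + 41*s*t/7 - 2*s/7 - 24*t^2/7 + 2*t/7, -20*s^2/7 + 45*s*t/7 - s/7 + t^3 - 26*t^2/7 + t/7}; counting standard monomials gives mu = 6. Corank 1: A-series; mu = 6 gives A_6.

Type A_6, Milnor number mu = 6.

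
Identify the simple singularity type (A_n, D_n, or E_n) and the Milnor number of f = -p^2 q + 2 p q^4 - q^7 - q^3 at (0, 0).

The Hessian of f at 0 has rank 0. Corank 2; j^3 = -q*(p^2 + q^2) splits into three distinct lines over C (the quadratic factor has nonzero discriminant), so D_4.

Type D_{4}, Milnor number mu = 4.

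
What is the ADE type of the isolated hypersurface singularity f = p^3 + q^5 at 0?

E_{8}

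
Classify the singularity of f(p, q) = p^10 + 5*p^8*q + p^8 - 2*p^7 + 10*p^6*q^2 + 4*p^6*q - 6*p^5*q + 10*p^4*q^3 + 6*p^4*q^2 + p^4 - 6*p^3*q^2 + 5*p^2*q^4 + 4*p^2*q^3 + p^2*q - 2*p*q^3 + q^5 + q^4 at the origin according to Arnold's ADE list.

The Hessian of f at 0 is [[0, 0], [0, 0]] with rank 0, so corank 2. A Groebner basis of the Jacobian ideal J(f) in C{p,q} is {p*q^2, -p*q + q^3, p^2 + 4*p*q}; counting standard monomials gives mu = 5. Corank 2; j^3 = p^2*q has shape L^2 M (L != M), so D-series; mu = 5 gives D_5.

D5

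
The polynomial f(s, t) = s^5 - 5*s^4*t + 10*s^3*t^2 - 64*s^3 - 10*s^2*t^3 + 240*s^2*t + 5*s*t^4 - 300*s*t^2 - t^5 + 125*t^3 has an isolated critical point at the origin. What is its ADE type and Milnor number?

The Hessian of f at 0 is [[0, 0], [0, 0]] with rank 0, so corank 2. A Groebner basis of the Jacobian ideal J(f) in C{s,t} is {t^5, s*t^3 - 19*t^4/16, s^2 - 5*s*t/2 + 25*t^2/16}; counting standard monomials gives mu = 8. Corank 2; j^3 = -(4*s - 5*t)^3 is a perfect cube, so E-series; the 5-jet and mu = 8 give E_8.

Type E_8, Milnor number mu = 8.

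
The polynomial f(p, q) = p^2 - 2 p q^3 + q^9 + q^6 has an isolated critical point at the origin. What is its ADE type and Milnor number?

Type A_8, Milnor number mu = 8.

The Hessian of f at 0 has rank 1. Corank 1: A-series; mu = 8 gives A_8.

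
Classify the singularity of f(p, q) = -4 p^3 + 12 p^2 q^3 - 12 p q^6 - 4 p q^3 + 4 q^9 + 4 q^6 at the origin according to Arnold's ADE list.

E_7

The Hessian of f at 0 has rank 0. Corank 2; j^3 = -4*p^3 is a perfect cube, so E-series; the 4-jet and mu = 7 give E_7.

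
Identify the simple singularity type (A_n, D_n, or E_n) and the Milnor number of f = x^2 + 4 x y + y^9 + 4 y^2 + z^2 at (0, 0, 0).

Type A_{8}, Milnor number mu = 8.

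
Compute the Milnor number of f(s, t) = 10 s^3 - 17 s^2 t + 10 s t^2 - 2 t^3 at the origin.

4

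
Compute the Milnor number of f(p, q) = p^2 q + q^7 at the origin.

8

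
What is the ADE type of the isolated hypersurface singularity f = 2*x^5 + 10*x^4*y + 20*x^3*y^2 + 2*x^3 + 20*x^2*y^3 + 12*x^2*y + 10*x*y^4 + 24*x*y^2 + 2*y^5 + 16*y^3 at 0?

E_8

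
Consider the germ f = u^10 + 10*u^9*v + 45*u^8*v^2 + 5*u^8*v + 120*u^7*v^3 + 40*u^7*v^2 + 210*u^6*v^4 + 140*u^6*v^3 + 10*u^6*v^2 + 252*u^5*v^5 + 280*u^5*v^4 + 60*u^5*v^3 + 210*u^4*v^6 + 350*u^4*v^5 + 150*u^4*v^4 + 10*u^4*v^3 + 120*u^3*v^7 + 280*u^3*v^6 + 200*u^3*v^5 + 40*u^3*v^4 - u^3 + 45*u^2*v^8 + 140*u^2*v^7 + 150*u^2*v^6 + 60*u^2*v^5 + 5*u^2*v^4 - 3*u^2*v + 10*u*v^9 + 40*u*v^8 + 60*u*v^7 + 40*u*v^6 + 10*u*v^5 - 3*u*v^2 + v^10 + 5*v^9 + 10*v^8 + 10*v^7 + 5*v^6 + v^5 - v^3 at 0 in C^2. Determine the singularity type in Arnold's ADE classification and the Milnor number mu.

Type E_8, Milnor number mu = 8.

The Hessian of f at 0 is [[0, 0], [0, 0]] with rank 0, so corank 2. A Groebner basis of the Jacobian ideal J(f) in C{u,v} is {v^4, u^2 + 2*u*v + v^2}; counting standard monomials gives mu = 8. Corank 2; j^3 = -(u + v)^3 is a perfect cube, so E-series; the 5-jet and mu = 8 give E_8.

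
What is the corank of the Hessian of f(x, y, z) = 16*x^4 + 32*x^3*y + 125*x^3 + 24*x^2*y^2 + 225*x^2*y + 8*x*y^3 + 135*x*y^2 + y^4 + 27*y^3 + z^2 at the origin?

The Hessian at 0 is [[0, 0, 0], [0, 0, 0], [0, 0, 2]] of rank 1; hence corank 2.

2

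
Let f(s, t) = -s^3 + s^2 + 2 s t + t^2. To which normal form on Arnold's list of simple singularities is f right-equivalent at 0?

A2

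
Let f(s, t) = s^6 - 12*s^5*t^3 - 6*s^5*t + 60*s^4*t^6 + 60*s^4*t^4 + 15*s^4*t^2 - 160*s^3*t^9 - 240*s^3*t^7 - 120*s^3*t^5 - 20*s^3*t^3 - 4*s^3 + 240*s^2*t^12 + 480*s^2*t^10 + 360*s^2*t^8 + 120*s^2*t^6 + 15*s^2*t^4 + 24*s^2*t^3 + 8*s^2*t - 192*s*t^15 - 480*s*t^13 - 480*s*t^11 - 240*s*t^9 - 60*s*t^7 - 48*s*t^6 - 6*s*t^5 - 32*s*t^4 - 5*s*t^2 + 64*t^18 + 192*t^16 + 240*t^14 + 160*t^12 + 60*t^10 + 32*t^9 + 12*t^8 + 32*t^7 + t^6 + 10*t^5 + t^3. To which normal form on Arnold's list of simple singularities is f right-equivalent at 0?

D_7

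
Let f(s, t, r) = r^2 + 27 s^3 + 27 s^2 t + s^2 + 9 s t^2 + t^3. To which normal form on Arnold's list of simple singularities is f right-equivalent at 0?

The Hessian of f at 0 is [[2, 0, 0], [0, 0, 0], [0, 0, 2]] with rank 2, so corank 1. A Groebner basis of the Jacobian ideal J(f) in C{s,t,r} is {t^2, s, r}; counting standard monomials gives mu = 2. Corank 1: A-series; mu = 2 gives A_2.

A2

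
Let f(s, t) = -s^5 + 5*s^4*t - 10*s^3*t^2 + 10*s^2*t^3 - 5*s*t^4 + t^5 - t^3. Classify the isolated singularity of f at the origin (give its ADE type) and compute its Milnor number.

Type E_{8}, Milnor number mu = 8.

The Hessian of f at 0 has rank 0. Corank 2; j^3 = -t^3 is a perfect cube, so E-series; the 5-jet and mu = 8 give E_8.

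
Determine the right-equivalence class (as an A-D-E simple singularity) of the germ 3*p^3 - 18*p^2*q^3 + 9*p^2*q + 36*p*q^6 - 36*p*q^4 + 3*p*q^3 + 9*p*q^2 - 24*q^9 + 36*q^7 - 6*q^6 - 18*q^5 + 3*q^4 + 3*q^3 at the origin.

E7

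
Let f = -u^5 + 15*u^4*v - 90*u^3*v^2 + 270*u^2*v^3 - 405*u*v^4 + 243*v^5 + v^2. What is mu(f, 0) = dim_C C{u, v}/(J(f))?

The Hessian of f at 0 has rank 1. Corank 1: A-series; mu = 4 gives A_4.

4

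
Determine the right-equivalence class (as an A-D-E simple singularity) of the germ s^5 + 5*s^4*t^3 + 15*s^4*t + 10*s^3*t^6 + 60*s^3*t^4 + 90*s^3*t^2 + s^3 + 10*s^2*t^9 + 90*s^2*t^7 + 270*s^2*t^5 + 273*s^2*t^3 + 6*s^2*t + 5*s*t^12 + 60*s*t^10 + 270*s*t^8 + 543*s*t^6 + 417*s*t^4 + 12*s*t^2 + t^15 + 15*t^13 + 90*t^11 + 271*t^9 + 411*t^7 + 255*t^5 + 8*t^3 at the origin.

The Hessian of f at 0 has rank 0. Corank 2; j^3 = (s + 2*t)^3 is a perfect cube, so E-series; the 5-jet and mu = 8 give E_8.

E8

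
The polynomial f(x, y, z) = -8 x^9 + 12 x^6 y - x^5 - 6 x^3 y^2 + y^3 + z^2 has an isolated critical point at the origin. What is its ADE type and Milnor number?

Type E_{8}, Milnor number mu = 8.

The Hessian of f at 0 is [[0, 0, 0], [0, 0, 0], [0, 0, 2]] with rank 1, so corank 2. A Groebner basis of the Jacobian ideal J(f) in C{x,y,z} is {x^4, x^3*y - y^2/4, x*y^2, y^3, z}; counting standard monomials gives mu = 8. Corank 2; j^3 = y^3 is a perfect cube, so E-series; the 5-jet and mu = 8 give E_8.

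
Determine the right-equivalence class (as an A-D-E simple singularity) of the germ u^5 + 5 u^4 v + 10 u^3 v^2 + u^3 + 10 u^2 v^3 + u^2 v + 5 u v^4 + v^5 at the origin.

The Hessian of f at 0 has rank 0. Corank 2; j^3 = u^2*(u + v) has shape L^2 M (L != M), so D-series; mu = 6 gives D_6.

D6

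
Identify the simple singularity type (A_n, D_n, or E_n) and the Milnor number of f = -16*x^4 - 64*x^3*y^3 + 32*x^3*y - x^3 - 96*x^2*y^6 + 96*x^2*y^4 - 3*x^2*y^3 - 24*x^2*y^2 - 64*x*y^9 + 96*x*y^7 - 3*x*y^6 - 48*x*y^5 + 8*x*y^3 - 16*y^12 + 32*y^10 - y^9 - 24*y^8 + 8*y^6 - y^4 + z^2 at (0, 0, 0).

Type E6, Milnor number mu = 6.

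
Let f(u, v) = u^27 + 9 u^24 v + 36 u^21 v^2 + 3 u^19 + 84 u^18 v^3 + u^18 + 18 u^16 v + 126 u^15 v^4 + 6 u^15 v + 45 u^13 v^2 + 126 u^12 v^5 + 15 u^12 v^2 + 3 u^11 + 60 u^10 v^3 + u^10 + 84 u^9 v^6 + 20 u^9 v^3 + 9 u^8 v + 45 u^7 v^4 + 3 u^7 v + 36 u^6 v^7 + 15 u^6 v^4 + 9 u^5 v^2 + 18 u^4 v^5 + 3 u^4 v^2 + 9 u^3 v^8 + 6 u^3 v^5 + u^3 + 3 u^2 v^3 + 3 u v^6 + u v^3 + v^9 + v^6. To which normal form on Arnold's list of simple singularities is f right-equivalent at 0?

The Hessian of f at 0 has rank 0. Corank 2; j^3 = u^3 is a perfect cube, so E-series; the 4-jet and mu = 7 give E_7.

E7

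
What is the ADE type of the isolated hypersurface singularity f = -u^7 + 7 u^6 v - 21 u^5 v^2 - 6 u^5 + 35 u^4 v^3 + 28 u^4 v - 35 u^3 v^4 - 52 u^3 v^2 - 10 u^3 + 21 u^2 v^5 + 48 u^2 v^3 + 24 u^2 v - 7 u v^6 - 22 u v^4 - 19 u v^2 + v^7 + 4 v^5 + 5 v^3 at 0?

D_4

The Hessian of f at 0 has rank 0. Corank 2; j^3 = -(u - v)*(10*u^2 - 14*u*v + 5*v^2) splits into three distinct lines over C (the quadratic factor has nonzero discriminant), so D_4.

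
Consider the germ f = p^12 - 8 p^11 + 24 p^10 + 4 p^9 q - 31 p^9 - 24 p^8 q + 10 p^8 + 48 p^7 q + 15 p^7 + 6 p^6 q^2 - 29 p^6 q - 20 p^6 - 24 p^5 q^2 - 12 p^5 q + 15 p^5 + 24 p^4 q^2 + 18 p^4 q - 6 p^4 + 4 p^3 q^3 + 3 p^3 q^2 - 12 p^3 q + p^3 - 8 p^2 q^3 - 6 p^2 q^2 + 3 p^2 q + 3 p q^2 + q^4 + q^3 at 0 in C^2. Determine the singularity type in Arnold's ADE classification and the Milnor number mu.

The Hessian of f at 0 has rank 0. Corank 2; j^3 = (p + q)^3 is a perfect cube, so E-series; the 4-jet and mu = 6 give E_6.

Type E_6, Milnor number mu = 6.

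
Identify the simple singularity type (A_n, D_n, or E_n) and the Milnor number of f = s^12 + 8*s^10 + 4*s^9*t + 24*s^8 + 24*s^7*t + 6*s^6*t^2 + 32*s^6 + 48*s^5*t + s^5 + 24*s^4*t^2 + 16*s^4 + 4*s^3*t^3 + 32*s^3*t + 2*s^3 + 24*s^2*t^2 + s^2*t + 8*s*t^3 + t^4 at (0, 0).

Type D_5, Milnor number mu = 5.

The Hessian of f at 0 has rank 0. Corank 2; j^3 = s^2*(2*s + t) has shape L^2 M (L != M), so D-series; mu = 5 gives D_5.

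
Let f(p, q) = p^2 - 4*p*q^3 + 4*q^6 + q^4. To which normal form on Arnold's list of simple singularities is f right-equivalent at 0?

A3

The Hessian of f at 0 has rank 1. Corank 1: A-series; mu = 3 gives A_3.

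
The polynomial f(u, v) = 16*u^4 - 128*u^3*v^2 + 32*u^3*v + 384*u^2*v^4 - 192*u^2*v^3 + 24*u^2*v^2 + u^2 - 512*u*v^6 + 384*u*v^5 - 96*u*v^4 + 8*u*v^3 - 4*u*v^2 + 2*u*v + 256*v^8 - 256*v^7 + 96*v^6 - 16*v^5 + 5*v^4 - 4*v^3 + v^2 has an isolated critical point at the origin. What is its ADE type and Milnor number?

The Hessian of f at 0 has rank 1. Corank 1: A-series; mu = 3 gives A_3.

Type A3, Milnor number mu = 3.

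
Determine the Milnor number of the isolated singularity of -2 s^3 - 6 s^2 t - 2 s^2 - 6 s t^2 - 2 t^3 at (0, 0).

2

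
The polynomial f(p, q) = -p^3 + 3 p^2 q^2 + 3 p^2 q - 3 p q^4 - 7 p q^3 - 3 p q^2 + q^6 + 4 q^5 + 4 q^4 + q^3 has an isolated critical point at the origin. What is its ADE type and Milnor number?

Type E7, Milnor number mu = 7.

The Hessian of f at 0 has rank 0. Corank 2; j^3 = -(p - q)^3 is a perfect cube, so E-series; the 4-jet and mu = 7 give E_7.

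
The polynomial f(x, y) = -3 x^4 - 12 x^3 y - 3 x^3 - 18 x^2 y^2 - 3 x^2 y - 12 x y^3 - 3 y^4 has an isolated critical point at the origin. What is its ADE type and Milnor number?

Type D_5, Milnor number mu = 5.

The Hessian of f at 0 has rank 0. Corank 2; j^3 = -3*x^2*(x + y) has shape L^2 M (L != M), so D-series; mu = 5 gives D_5.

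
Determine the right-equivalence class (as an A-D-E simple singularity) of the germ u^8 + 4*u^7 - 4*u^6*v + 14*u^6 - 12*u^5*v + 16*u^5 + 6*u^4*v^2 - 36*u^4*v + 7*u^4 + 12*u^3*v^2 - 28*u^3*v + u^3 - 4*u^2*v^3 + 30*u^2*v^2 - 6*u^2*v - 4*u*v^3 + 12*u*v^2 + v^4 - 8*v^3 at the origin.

E_{6}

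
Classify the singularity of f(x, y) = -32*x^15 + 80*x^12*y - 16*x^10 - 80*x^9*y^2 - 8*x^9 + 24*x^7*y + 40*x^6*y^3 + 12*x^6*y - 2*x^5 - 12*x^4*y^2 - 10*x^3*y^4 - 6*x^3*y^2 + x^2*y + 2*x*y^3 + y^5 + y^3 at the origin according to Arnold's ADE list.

D_4

The Hessian of f at 0 is [[0, 0], [0, 0]] with rank 0, so corank 2. A Groebner basis of the Jacobian ideal J(f) in C{x,y} is {y^3, x^2 + 3*y^2, x*y}; counting standard monomials gives mu = 4. Corank 2; j^3 = y*(x^2 + y^2) splits into three distinct lines over C (the quadratic factor has nonzero discriminant), so D_4.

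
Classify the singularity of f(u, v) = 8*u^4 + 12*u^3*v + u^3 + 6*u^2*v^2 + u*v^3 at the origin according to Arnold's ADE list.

E_{7}

The Hessian of f at 0 has rank 0. Corank 2; j^3 = u^3 is a perfect cube, so E-series; the 4-jet and mu = 7 give E_7.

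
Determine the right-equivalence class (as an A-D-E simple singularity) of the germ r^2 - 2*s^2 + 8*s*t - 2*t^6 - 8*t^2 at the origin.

The Hessian of f at 0 has rank 2. Corank 1: A-series; mu = 5 gives A_5.

A5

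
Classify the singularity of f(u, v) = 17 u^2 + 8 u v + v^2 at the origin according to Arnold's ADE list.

The Hessian of f at 0 has rank 2. Corank 0: nondegenerate Morse point, so A_1.

A1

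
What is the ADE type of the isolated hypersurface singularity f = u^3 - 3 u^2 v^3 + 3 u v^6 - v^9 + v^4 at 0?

E_6

The Hessian of f at 0 has rank 0. Corank 2; j^3 = u^3 is a perfect cube, so E-series; the 4-jet and mu = 6 give E_6.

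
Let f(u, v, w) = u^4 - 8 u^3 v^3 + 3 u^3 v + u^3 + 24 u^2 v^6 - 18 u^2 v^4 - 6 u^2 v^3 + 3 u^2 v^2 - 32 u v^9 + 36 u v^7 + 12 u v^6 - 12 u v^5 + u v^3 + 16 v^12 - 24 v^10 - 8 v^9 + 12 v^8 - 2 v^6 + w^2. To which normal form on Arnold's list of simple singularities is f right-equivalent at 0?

The Hessian of f at 0 has rank 1. Corank 2; j^3 = u^3 is a perfect cube, so E-series; the 4-jet and mu = 7 give E_7.

E7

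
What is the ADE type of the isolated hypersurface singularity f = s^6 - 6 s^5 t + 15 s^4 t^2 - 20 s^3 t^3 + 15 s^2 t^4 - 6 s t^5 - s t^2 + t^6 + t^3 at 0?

The Hessian of f at 0 has rank 0. Corank 2; j^3 = -t^2*(s - t) has shape L^2 M (L != M), so D-series; mu = 7 gives D_7.

D7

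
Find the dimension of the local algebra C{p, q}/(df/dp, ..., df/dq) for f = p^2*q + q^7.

The Hessian of f at 0 has rank 0. Corank 2; j^3 = p^2*q has shape L^2 M (L != M), so D-series; mu = 8 gives D_8.

8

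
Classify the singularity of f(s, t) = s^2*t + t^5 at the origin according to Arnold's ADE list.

The Hessian of f at 0 has rank 0. Corank 2; j^3 = s^2*t has shape L^2 M (L != M), so D-series; mu = 6 gives D_6.

D6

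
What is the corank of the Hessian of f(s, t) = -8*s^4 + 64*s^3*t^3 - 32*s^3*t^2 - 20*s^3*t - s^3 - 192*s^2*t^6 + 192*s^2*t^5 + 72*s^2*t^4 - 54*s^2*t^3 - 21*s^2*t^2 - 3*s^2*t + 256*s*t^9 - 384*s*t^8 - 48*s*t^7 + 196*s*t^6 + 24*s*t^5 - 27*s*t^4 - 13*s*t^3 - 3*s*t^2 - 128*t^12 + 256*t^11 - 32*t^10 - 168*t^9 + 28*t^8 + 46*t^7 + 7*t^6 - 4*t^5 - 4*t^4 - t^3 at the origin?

Hessian at 0 has rank 0.

2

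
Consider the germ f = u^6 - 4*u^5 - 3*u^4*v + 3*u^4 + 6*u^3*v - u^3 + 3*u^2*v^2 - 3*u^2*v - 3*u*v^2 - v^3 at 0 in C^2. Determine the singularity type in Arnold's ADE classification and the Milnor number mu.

Type E_8, Milnor number mu = 8.

The Hessian of f at 0 is [[0, 0], [0, 0]] with rank 0, so corank 2. A Groebner basis of the Jacobian ideal J(f) in C{u,v} is {-3*u^2/8 + u*v^3 + 3*u*v^2/4 - 3*u*v/4 + 3*v^3/4 - 3*v^2/8, u^2/2 - u*v^2 + u*v + v^4 - v^3 + v^2/2, u^3 - 3*u^2/4 - 3*u*v^2/2 - 3*u*v/2 - v^3/2 - 3*v^2/4, u^2*v + u^2/4 + 3*u*v^2/2 + u*v/2 + v^3/2 + v^2/4}; counting standard monomials gives mu = 8. Corank 2; j^3 = -(u + v)^3 is a perfect cube, so E-series; the 5-jet and mu = 8 give E_8.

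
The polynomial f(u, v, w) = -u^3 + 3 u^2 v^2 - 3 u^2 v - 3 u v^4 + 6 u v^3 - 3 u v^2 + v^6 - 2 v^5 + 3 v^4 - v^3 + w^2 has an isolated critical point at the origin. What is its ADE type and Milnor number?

Type E_8, Milnor number mu = 8.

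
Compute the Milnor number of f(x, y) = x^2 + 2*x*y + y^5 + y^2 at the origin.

4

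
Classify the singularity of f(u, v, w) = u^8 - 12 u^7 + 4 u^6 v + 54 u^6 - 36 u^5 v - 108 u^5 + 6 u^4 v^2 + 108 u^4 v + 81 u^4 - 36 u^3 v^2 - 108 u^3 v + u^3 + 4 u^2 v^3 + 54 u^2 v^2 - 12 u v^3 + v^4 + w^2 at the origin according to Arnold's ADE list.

The Hessian of f at 0 has rank 1. Corank 2; j^3 = u^3 is a perfect cube, so E-series; the 4-jet and mu = 6 give E_6.

E_6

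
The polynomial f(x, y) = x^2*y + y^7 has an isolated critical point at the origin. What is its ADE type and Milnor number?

Type D8, Milnor number mu = 8.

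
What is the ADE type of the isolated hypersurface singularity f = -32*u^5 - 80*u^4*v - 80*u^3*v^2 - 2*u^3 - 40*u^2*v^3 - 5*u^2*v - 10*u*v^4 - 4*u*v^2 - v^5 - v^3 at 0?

D6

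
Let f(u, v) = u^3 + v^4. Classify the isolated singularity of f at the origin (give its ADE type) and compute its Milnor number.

Type E_6, Milnor number mu = 6.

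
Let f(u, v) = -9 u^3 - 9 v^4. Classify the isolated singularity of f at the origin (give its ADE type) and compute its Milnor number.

The Hessian of f at 0 has rank 0. Corank 2; j^3 = -9*u^3 is a perfect cube, so E-series; the 4-jet and mu = 6 give E_6.

Type E6, Milnor number mu = 6.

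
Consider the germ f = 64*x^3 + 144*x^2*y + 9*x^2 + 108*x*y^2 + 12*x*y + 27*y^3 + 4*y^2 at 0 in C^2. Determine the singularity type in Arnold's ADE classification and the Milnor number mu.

Type A_2, Milnor number mu = 2.

The Hessian of f at 0 has rank 1. Corank 1: A-series; mu = 2 gives A_2.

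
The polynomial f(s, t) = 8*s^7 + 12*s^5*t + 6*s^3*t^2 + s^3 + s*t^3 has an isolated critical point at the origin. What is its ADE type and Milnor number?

Type E_{7}, Milnor number mu = 7.

The Hessian of f at 0 has rank 0. Corank 2; j^3 = s^3 is a perfect cube, so E-series; the 4-jet and mu = 7 give E_7.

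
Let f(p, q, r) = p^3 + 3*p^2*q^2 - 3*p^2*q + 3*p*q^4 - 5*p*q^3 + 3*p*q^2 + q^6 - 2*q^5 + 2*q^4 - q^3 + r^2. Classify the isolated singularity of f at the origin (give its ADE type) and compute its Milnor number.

Type E7, Milnor number mu = 7.

The Hessian of f at 0 has rank 1. Corank 2; j^3 = (p - q)^3 is a perfect cube, so E-series; the 4-jet and mu = 7 give E_7.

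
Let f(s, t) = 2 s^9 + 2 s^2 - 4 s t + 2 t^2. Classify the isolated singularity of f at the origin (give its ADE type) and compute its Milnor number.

The Hessian of f at 0 has rank 1. Corank 1: A-series; mu = 8 gives A_8.

Type A_8, Milnor number mu = 8.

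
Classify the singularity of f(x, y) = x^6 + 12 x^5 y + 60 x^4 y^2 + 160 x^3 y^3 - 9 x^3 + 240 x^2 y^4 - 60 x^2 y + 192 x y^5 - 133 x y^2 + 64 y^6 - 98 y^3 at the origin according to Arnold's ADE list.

The Hessian of f at 0 has rank 0. Corank 2; j^3 = -(x + 2*y)*(3*x + 7*y)^2 has shape L^2 M (L != M), so D-series; mu = 7 gives D_7.

D_{7}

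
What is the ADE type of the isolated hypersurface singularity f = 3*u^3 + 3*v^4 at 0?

The Hessian of f at 0 has rank 0. Corank 2; j^3 = 3*u^3 is a perfect cube, so E-series; the 4-jet and mu = 6 give E_6.

E_{6}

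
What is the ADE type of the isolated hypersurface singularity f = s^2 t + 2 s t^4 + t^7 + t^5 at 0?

D_6

The Hessian of f at 0 has rank 0. Corank 2; j^3 = s^2*t has shape L^2 M (L != M), so D-series; mu = 6 gives D_6.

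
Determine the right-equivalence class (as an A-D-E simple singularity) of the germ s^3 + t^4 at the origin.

The Hessian of f at 0 is [[0, 0], [0, 0]] with rank 0, so corank 2. A Groebner basis of the Jacobian ideal J(f) in C{s,t} is {t^3, s^2}; counting standard monomials gives mu = 6. Corank 2; j^3 = s^3 is a perfect cube, so E-series; the 4-jet and mu = 6 give E_6.

E_{6}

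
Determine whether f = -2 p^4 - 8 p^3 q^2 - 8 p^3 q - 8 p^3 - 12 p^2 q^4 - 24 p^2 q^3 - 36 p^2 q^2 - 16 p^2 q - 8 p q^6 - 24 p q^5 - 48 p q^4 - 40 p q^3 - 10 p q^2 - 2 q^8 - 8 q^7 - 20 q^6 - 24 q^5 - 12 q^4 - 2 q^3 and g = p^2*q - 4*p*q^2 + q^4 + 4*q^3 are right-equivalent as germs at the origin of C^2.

Yes.

The Hessian of f at 0 is [[0, 0], [0, 0]] with rank 0, so corank 2. A Groebner basis of the Jacobian ideal J(f) in C{p,q} is {p*q^2 - 2*p*q/3 - q^2/3, 4*p*q/3 + q^3 + 2*q^2/3, p^2 + 5*p*q/6 + q^2/6}; counting standard monomials gives mu = 5. Corank 2; j^3 = -2*(p + q)*(2*p + q)^2 has shape L^2 M (L != M), so D-series; mu = 5 gives D_5. The Hessian of g at 0 is [[0, 0], [0, 0]] with rank 0, so corank 2. A Groebner basis of the Jacobian ideal J(g) in C{p,q} is {p^3 + 2*p^2 - 8*q^2, p^2/4 + q^3 - q^2, p*q - 2*q^2}; counting standard monomials gives mu = 5. Corank 2; j^3 = q*(p - 2*q)^2 has shape L^2 M (L != M), so D-series; mu = 5 gives D_5. Both have type D_5, hence right-equivalent.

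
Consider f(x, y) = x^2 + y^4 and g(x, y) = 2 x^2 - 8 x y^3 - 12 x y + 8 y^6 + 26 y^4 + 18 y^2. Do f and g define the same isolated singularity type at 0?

The Hessian of f at 0 is [[2, 0], [0, 0]] with rank 1, so corank 1. A Groebner basis of the Jacobian ideal J(f) in C{x,y} is {y^3, x}; counting standard monomials gives mu = 3. Corank 1: A-series; mu = 3 gives A_3. The Hessian of g at 0 is [[4, -12], [-12, 36]] with rank 1, so corank 1. A Groebner basis of the Jacobian ideal J(g) in C{x,y} is {y^3, x - 3*y}; counting standard monomials gives mu = 3. Corank 1: A-series; mu = 3 gives A_3. Both have type A_3, hence right-equivalent.

Yes.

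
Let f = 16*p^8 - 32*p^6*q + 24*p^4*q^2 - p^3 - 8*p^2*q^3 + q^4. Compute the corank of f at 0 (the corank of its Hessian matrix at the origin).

2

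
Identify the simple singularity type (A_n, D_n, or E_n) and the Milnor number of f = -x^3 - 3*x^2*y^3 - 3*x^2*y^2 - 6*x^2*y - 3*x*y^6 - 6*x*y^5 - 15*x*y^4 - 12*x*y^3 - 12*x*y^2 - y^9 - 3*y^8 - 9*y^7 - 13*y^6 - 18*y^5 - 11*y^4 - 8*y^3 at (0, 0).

Type E_6, Milnor number mu = 6.

The Hessian of f at 0 is [[0, 0], [0, 0]] with rank 0, so corank 2. A Groebner basis of the Jacobian ideal J(f) in C{x,y} is {x^3 + 6*x^2 + 24*x*y + 24*y^2, x^2*y - 2*x^2 - 8*x*y - 8*y^2, x^2/2 + x*y^2 + 2*x*y + 2*y^2, y^3}; counting standard monomials gives mu = 6. Corank 2; j^3 = -(x + 2*y)^3 is a perfect cube, so E-series; the 4-jet and mu = 6 give E_6.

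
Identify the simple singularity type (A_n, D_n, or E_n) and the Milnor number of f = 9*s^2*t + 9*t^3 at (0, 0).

Type D4, Milnor number mu = 4.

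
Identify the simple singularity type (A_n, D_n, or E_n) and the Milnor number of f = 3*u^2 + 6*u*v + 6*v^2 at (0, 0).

Type A_1, Milnor number mu = 1.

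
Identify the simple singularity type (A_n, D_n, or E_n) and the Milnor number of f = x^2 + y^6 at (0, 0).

Type A_{5}, Milnor number mu = 5.

The Hessian of f at 0 has rank 1. Corank 1: A-series; mu = 5 gives A_5.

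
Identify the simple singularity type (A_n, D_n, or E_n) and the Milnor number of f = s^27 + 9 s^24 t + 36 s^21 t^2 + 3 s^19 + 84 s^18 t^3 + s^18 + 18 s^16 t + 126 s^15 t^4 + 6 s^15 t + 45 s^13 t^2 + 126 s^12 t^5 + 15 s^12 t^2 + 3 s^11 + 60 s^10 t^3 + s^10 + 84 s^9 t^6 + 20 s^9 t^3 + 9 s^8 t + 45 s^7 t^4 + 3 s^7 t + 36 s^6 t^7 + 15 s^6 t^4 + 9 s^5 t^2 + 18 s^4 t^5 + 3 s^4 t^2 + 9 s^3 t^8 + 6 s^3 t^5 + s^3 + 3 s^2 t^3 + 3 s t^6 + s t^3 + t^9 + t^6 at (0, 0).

Type E_{7}, Milnor number mu = 7.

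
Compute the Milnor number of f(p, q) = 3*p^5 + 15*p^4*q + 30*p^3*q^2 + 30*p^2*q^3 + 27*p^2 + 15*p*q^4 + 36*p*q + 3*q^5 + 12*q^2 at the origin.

4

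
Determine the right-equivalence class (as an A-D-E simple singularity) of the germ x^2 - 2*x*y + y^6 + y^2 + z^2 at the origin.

The Hessian of f at 0 has rank 2. Corank 1: A-series; mu = 5 gives A_5.

A_5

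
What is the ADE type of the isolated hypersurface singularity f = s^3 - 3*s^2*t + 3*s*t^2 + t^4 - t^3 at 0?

The Hessian of f at 0 is [[0, 0], [0, 0]] with rank 0, so corank 2. A Groebner basis of the Jacobian ideal J(f) in C{s,t} is {t^3, s^2 - 2*s*t + t^2}; counting standard monomials gives mu = 6. Corank 2; j^3 = (s - t)^3 is a perfect cube, so E-series; the 4-jet and mu = 6 give E_6.

E6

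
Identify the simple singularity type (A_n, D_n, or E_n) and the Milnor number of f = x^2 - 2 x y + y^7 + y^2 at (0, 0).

Type A_{6}, Milnor number mu = 6.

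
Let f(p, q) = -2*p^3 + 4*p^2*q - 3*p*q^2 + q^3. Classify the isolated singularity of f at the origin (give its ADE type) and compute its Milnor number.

The Hessian of f at 0 has rank 0. Corank 2; j^3 = -(p - q)*(2*p^2 - 2*p*q + q^2) splits into three distinct lines over C (the quadratic factor has nonzero discriminant), so D_4.

Type D4, Milnor number mu = 4.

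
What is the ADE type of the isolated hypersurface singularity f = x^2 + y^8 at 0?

A_{7}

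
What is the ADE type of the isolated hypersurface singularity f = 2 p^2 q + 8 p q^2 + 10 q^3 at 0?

D_4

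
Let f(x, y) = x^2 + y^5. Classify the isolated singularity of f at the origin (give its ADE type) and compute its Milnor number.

Type A_4, Milnor number mu = 4.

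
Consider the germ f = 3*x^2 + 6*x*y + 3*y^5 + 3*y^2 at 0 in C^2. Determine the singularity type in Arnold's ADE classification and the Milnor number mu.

Type A4, Milnor number mu = 4.

The Hessian of f at 0 has rank 1. Corank 1: A-series; mu = 4 gives A_4.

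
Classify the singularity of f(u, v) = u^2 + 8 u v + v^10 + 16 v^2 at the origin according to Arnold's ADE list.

The Hessian of f at 0 has rank 1. Corank 1: A-series; mu = 9 gives A_9.

A_9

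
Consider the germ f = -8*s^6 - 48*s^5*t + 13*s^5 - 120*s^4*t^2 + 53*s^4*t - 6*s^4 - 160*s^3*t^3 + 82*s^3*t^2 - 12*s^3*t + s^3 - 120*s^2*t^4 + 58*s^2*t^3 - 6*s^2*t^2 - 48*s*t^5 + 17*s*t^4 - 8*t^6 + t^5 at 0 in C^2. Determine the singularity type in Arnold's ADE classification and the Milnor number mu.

Type E8, Milnor number mu = 8.

The Hessian of f at 0 has rank 0. Corank 2; j^3 = s^3 is a perfect cube, so E-series; the 5-jet and mu = 8 give E_8.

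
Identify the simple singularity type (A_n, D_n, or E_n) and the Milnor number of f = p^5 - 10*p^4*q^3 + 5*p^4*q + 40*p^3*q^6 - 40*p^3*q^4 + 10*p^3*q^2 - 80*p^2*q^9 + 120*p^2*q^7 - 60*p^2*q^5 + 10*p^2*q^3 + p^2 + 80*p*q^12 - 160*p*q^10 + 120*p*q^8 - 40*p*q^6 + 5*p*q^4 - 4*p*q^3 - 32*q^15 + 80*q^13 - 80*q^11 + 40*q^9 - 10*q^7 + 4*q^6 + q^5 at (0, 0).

Type A_{4}, Milnor number mu = 4.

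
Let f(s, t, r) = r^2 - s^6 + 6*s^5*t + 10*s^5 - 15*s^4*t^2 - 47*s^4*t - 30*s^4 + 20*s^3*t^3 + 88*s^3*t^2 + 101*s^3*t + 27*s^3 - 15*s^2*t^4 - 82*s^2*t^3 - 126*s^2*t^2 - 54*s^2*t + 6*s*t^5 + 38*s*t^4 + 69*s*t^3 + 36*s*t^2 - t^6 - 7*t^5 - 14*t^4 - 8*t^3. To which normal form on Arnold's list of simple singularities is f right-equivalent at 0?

E_{7}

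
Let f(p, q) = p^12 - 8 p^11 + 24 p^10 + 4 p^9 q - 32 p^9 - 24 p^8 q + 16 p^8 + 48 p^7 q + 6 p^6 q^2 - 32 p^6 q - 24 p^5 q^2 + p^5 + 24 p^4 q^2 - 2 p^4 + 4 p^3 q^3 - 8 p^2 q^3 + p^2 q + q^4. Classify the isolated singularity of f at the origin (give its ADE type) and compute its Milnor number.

Type D_5, Milnor number mu = 5.

The Hessian of f at 0 is [[0, 0], [0, 0]] with rank 0, so corank 2. A Groebner basis of the Jacobian ideal J(f) in C{p,q} is {p^3, p^2/4 + q^3, p*q}; counting standard monomials gives mu = 5. Corank 2; j^3 = p^2*q has shape L^2 M (L != M), so D-series; mu = 5 gives D_5.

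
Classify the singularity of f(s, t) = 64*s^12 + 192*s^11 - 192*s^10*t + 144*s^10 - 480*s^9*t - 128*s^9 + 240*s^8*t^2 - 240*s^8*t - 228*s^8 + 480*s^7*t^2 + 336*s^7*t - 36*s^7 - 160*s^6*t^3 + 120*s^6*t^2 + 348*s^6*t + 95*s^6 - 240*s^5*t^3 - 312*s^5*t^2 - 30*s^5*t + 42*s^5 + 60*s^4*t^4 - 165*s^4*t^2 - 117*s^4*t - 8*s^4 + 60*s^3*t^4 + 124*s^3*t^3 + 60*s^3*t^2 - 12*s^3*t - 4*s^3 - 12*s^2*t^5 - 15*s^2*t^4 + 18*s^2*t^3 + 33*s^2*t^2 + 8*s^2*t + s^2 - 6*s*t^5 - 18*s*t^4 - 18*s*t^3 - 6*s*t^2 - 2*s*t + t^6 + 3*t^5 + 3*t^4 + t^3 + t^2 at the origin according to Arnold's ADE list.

A_{2}

The Hessian of f at 0 is [[2, -2], [-2, 2]] with rank 1, so corank 1. A Groebner basis of the Jacobian ideal J(f) in C{s,t} is {t^2, s - t}; counting standard monomials gives mu = 2. Corank 1: A-series; mu = 2 gives A_2.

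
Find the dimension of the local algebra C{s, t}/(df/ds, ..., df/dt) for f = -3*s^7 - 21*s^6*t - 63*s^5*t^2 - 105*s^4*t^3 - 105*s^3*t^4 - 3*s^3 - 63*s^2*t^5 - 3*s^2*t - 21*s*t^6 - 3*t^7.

8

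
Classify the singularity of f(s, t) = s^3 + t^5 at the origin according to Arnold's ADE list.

E_8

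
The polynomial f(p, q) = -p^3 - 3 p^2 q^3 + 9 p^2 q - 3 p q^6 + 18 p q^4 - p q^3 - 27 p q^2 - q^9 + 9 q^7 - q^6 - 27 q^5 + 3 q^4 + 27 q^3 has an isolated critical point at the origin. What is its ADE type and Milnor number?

Type E7, Milnor number mu = 7.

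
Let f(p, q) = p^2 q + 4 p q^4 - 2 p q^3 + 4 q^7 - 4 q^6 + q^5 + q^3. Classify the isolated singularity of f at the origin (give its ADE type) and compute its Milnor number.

The Hessian of f at 0 has rank 0. Corank 2; j^3 = q*(p^2 + q^2) splits into three distinct lines over C (the quadratic factor has nonzero discriminant), so D_4.

Type D_4, Milnor number mu = 4.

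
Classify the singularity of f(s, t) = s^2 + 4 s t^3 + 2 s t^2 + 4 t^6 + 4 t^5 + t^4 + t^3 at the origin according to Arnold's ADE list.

The Hessian of f at 0 is [[2, 0], [0, 0]] with rank 1, so corank 1. A Groebner basis of the Jacobian ideal J(f) in C{s,t} is {t^2, s}; counting standard monomials gives mu = 2. Corank 1: A-series; mu = 2 gives A_2.

A_2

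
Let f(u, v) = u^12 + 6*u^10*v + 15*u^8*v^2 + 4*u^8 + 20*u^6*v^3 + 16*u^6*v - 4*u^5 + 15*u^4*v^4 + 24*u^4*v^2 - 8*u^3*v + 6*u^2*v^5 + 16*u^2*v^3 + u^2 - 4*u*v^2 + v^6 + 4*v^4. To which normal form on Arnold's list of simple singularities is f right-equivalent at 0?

The Hessian of f at 0 has rank 1. Corank 1: A-series; mu = 5 gives A_5.

A_5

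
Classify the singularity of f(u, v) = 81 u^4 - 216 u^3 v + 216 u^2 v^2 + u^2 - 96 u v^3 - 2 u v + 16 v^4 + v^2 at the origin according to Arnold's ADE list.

The Hessian of f at 0 is [[2, -2], [-2, 2]] with rank 1, so corank 1. A Groebner basis of the Jacobian ideal J(f) in C{u,v} is {v^3, u - v}; counting standard monomials gives mu = 3. Corank 1: A-series; mu = 3 gives A_3.

A_3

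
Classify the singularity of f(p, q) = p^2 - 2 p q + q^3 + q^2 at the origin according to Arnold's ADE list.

The Hessian of f at 0 has rank 1. Corank 1: A-series; mu = 2 gives A_2.

A_2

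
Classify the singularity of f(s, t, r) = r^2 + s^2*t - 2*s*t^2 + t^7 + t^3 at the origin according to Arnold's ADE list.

D8

The Hessian of f at 0 has rank 1. Corank 2; j^3 = t*(s - t)^2 has shape L^2 M (L != M), so D-series; mu = 8 gives D_8.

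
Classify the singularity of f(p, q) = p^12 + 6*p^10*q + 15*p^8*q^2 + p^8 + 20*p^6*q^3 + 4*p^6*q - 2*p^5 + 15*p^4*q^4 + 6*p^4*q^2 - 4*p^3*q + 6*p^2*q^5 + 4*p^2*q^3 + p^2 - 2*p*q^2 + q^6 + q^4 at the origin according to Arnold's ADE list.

A_{5}

The Hessian of f at 0 is [[2, 0], [0, 0]] with rank 1, so corank 1. A Groebner basis of the Jacobian ideal J(f) in C{p,q} is {p^3, p^2*q, -p + q^2}; counting standard monomials gives mu = 5. Corank 1: A-series; mu = 5 gives A_5.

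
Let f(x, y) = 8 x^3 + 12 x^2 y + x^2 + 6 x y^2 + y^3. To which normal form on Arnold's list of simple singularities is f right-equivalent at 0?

The Hessian of f at 0 has rank 1. Corank 1: A-series; mu = 2 gives A_2.

A_{2}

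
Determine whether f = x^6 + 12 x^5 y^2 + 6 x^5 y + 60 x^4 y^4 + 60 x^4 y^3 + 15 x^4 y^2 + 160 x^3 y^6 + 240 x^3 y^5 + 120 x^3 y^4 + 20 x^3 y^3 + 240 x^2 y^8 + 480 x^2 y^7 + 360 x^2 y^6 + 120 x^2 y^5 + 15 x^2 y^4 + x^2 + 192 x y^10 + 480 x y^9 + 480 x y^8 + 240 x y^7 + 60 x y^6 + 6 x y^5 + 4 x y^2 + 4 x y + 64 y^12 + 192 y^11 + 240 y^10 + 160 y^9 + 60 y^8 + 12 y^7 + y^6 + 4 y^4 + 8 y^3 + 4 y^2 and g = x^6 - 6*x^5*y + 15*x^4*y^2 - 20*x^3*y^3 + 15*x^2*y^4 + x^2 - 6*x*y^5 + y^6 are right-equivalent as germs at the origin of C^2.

The Hessian of f at 0 is [[2, 4], [4, 8]] with rank 1, so corank 1. A Groebner basis of the Jacobian ideal J(f) in C{x,y} is {x^3 + 6*x^2 + 20*x*y - 8*x - 16*y, x^2*y - 2*x^2 - 6*x*y + 2*x + 4*y, x/2 + y^2 + y}; counting standard monomials gives mu = 5. Corank 1: A-series; mu = 5 gives A_5. The Hessian of g at 0 is [[2, 0], [0, 0]] with rank 1, so corank 1. A Groebner basis of the Jacobian ideal J(g) in C{x,y} is {y^5, x}; counting standard monomials gives mu = 5. Corank 1: A-series; mu = 5 gives A_5. Both have type A_5, hence right-equivalent.

Yes.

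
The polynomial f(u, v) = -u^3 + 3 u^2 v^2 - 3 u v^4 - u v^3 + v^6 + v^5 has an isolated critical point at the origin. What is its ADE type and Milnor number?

Type E7, Milnor number mu = 7.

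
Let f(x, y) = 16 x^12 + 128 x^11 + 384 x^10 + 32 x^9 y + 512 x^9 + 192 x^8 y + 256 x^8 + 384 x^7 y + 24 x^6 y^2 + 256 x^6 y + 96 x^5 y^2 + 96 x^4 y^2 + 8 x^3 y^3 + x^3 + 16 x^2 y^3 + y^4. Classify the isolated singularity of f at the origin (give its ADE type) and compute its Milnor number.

The Hessian of f at 0 is [[0, 0], [0, 0]] with rank 0, so corank 2. A Groebner basis of the Jacobian ideal J(f) in C{x,y} is {y^3, x^2}; counting standard monomials gives mu = 6. Corank 2; j^3 = x^3 is a perfect cube, so E-series; the 4-jet and mu = 6 give E_6.

Type E6, Milnor number mu = 6.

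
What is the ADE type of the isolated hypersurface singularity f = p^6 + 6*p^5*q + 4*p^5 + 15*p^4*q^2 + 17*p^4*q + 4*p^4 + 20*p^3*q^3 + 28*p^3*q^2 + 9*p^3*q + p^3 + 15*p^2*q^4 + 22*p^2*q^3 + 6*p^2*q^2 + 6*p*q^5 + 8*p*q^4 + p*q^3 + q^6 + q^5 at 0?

The Hessian of f at 0 has rank 0. Corank 2; j^3 = p^3 is a perfect cube, so E-series; the 4-jet and mu = 7 give E_7.

E_7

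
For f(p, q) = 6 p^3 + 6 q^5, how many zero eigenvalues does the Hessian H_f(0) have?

2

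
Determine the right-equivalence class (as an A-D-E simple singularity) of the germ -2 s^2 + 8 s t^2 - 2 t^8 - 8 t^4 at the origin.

The Hessian of f at 0 has rank 1. Corank 1: A-series; mu = 7 gives A_7.

A_7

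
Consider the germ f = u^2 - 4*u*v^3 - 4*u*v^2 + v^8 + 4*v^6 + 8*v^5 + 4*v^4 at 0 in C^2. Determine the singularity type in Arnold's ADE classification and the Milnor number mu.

Type A_7, Milnor number mu = 7.

The Hessian of f at 0 is [[2, 0], [0, 0]] with rank 1, so corank 1. A Groebner basis of the Jacobian ideal J(f) in C{u,v} is {u^3 - 2*u^2 + 8*u*v^2 - 4*u*v + 4*u - 8*v^2, u^2*v - 2*u^2 + 6*u*v^2 - 2*u*v + 2*u - 4*v^2, -u/2 + v^3 + v^2}; counting standard monomials gives mu = 7. Corank 1: A-series; mu = 7 gives A_7.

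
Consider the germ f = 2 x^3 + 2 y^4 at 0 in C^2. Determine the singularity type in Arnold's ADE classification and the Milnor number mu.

The Hessian of f at 0 has rank 0. Corank 2; j^3 = 2*x^3 is a perfect cube, so E-series; the 4-jet and mu = 6 give E_6.

Type E6, Milnor number mu = 6.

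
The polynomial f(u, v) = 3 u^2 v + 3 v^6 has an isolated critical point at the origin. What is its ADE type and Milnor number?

Type D_{7}, Milnor number mu = 7.

The Hessian of f at 0 has rank 0. Corank 2; j^3 = 3*u^2*v has shape L^2 M (L != M), so D-series; mu = 7 gives D_7.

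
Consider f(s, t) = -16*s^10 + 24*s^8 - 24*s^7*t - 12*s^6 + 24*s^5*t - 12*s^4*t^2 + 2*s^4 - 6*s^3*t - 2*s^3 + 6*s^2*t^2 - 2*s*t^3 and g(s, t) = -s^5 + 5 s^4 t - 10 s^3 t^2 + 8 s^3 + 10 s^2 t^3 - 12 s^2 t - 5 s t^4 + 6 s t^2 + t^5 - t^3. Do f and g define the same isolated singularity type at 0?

The Hessian of f at 0 is [[0, 0], [0, 0]] with rank 0, so corank 2. A Groebner basis of the Jacobian ideal J(f) in C{s,t} is {3*s^2 + t^4 + t^3, s^3, s^2*t - s^2 - t^3/3, -2*s^2 + s*t^2 - 2*t^3/3}; counting standard monomials gives mu = 7. Corank 2; j^3 = -2*s^3 is a perfect cube, so E-series; the 4-jet and mu = 7 give E_7. The Hessian of g at 0 is [[0, 0], [0, 0]] with rank 0, so corank 2. A Groebner basis of the Jacobian ideal J(g) in C{s,t} is {t^5, s*t^3 - 5*t^4/8, s^2 - s*t + t^2/4}; counting standard monomials gives mu = 8. Corank 2; j^3 = (2*s - t)^3 is a perfect cube, so E-series; the 5-jet and mu = 8 give E_8. f is E_7 but g is E_8, hence not right-equivalent.

No.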